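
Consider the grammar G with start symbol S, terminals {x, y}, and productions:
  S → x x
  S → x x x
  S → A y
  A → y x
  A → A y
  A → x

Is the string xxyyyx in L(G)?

no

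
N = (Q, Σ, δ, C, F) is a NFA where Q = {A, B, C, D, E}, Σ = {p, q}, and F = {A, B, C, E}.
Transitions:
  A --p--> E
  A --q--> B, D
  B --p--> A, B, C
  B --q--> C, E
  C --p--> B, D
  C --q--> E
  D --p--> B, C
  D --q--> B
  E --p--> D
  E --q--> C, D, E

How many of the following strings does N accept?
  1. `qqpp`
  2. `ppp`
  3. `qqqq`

`qqpp`: accepted
`ppp`: accepted
`qqqq`: accepted

3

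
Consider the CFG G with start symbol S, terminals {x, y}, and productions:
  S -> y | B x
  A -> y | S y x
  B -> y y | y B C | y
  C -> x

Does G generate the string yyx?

yes

S ⇒ Bx ⇒ yyx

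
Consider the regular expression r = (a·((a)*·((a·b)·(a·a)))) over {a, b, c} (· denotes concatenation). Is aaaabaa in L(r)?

yes

Split as a·aaabaa: a matches a and ((a)*·((a·b)·(a·a))) matches aaabaa.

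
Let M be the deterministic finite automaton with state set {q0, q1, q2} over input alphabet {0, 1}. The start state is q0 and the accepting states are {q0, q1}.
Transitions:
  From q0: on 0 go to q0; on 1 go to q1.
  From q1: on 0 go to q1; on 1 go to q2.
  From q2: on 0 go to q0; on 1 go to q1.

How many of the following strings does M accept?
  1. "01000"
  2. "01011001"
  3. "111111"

"01000": accepted
"01011001": rejected
"111111": rejected

1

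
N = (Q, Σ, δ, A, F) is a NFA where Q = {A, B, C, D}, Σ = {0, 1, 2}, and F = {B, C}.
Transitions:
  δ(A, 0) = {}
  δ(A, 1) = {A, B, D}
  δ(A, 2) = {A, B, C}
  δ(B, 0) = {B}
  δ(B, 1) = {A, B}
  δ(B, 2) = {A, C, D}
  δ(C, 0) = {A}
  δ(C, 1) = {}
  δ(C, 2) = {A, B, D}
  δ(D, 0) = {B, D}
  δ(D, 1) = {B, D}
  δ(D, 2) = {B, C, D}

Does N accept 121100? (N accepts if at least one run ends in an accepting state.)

accepted

Start: {A}
read 1: {A, B, D}
read 2: {A, B, C, D}
read 1: {A, B, D}
read 1: {A, B, D}
read 0: {B, D}
read 0: {B, D}
Reachable ∩ accepting = {B} — nonempty.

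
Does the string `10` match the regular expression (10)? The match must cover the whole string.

Split as 1·0: 1 matches 1 and 0 matches 0.

yes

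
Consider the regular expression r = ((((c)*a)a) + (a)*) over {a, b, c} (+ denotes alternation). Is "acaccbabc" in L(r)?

Neither (((c)*a)a) nor (a)* matches acaccbabc.

no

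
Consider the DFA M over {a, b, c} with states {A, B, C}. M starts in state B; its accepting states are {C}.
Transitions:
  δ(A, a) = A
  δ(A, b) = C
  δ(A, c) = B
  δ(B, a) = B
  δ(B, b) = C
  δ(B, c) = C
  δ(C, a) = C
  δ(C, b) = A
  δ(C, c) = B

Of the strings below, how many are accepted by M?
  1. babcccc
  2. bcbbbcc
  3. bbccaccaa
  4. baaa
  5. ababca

babcccc: accepted
bcbbbcc: accepted
bbccaccaa: accepted
baaa: accepted
ababca: rejected

4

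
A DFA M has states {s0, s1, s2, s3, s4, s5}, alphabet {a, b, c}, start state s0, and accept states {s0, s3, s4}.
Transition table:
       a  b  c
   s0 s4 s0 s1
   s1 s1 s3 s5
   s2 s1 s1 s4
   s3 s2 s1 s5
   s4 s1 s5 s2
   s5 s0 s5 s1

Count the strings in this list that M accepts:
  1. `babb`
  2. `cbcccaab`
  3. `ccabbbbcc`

0

`babb`: rejected
`cbcccaab`: rejected
`ccabbbbcc`: rejected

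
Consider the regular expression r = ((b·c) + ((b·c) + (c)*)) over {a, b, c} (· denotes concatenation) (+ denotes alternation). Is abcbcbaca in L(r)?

no

Neither (b·c) nor ((b·c)+(c)*) matches abcbcbaca.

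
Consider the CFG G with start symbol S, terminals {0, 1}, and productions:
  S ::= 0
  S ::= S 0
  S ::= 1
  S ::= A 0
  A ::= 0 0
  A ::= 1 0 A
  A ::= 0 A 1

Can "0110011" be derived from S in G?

no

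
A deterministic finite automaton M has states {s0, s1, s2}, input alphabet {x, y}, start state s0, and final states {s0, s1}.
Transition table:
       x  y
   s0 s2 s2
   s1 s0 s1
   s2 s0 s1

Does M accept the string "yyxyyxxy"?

s0 --y--> s2
s2 --y--> s1
s1 --x--> s0
s0 --y--> s2
s2 --y--> s1
s1 --x--> s0
s0 --x--> s2
s2 --y--> s1
End in state s1, which is an accepting state.

accepted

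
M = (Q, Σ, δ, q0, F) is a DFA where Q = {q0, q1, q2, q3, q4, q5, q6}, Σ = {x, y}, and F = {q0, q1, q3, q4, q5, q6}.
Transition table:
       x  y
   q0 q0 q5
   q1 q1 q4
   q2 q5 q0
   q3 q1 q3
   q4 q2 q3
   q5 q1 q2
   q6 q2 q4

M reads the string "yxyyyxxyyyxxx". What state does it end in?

q0 --y--> q5
q5 --x--> q1
q1 --y--> q4
q4 --y--> q3
q3 --y--> q3
q3 --x--> q1
q1 --x--> q1
q1 --y--> q4
q4 --y--> q3
q3 --y--> q3
q3 --x--> q1
q1 --x--> q1
q1 --x--> q1

q1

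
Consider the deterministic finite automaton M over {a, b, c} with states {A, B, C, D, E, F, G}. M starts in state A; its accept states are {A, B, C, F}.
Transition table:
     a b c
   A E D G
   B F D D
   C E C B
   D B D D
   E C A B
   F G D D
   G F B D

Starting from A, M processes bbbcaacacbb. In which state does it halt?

D

A --b--> D
D --b--> D
D --b--> D
D --c--> D
D --a--> B
B --a--> F
F --c--> D
D --a--> B
B --c--> D
D --b--> D
D --b--> D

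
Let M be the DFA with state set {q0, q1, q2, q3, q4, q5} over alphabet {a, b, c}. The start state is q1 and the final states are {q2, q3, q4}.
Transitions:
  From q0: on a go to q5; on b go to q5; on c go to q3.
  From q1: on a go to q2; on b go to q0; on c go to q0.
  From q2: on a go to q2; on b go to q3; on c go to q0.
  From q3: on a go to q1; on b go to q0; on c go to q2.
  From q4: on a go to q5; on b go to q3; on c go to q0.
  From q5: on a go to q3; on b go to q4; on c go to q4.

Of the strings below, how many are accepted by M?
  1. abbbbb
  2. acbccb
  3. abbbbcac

2

abbbbb: accepted
acbccb: rejected
abbbbcac: accepted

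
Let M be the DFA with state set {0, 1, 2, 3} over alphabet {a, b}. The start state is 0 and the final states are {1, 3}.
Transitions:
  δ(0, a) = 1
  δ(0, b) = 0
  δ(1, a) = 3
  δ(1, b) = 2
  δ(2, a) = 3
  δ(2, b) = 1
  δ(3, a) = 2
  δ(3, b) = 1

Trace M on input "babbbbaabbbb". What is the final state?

2

0 --b--> 0
0 --a--> 1
1 --b--> 2
2 --b--> 1
1 --b--> 2
2 --b--> 1
1 --a--> 3
3 --a--> 2
2 --b--> 1
1 --b--> 2
2 --b--> 1
1 --b--> 2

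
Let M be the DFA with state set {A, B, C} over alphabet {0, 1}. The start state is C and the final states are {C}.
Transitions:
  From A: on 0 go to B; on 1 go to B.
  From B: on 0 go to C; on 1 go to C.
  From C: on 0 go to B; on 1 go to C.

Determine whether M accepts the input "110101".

accepted

C --1--> C
C --1--> C
C --0--> B
B --1--> C
C --0--> B
B --1--> C
End in state C, which is an accepting state.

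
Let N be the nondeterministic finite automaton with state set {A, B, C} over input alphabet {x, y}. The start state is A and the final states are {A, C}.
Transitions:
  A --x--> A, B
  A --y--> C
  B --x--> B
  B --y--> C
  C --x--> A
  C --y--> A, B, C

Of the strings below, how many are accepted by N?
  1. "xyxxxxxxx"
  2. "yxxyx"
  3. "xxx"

3

"xyxxxxxxx": accepted
"yxxyx": accepted
"xxx": accepted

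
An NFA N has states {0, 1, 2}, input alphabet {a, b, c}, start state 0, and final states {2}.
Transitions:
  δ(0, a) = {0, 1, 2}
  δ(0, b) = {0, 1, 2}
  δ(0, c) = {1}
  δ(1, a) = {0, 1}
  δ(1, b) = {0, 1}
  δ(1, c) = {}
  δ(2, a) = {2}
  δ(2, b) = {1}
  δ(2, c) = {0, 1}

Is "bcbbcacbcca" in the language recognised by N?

rejected

Start: {0}
read b: {0, 1, 2}
read c: {0, 1}
read b: {0, 1, 2}
read b: {0, 1, 2}
read c: {0, 1}
read a: {0, 1, 2}
read c: {0, 1}
read b: {0, 1, 2}
read c: {0, 1}
read c: {1}
read a: {0, 1}
Reachable ∩ accepting = {} — empty.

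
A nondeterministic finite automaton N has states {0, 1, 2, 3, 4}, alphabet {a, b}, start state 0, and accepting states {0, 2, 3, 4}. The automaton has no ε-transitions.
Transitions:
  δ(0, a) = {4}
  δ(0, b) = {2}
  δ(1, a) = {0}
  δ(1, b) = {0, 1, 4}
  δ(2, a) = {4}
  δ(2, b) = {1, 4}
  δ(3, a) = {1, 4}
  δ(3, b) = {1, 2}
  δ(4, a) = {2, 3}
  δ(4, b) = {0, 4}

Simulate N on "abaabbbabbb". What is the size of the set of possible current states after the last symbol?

Start: {0}
read a: {4}
read b: {0, 4}
read a: {2, 3, 4}
read a: {1, 2, 3, 4}
read b: {0, 1, 2, 4}
read b: {0, 1, 2, 4}
read b: {0, 1, 2, 4}
read a: {0, 2, 3, 4}
read b: {0, 1, 2, 4}
read b: {0, 1, 2, 4}
read b: {0, 1, 2, 4}
Final reachable set {0, 1, 2, 4} has 4 states.

4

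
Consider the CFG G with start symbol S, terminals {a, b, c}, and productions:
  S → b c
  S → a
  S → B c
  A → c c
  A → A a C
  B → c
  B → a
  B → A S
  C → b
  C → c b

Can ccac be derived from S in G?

S ⇒ Bc ⇒ ASc ⇒ ccSc ⇒ ccac

yes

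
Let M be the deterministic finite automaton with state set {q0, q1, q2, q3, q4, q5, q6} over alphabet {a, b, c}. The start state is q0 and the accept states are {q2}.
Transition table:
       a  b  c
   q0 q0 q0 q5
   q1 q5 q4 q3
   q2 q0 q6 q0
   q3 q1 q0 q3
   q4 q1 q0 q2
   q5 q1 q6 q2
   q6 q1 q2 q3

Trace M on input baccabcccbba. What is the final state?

q0

q0 --b--> q0
q0 --a--> q0
q0 --c--> q5
q5 --c--> q2
q2 --a--> q0
q0 --b--> q0
q0 --c--> q5
q5 --c--> q2
q2 --c--> q0
q0 --b--> q0
q0 --b--> q0
q0 --a--> q0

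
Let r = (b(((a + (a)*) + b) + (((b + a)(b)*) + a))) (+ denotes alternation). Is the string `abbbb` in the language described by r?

no

No split of abbbb into u·v has b matching u and (((a+(a)*)+b)+(((b+a)(b)*)+a)) matching v.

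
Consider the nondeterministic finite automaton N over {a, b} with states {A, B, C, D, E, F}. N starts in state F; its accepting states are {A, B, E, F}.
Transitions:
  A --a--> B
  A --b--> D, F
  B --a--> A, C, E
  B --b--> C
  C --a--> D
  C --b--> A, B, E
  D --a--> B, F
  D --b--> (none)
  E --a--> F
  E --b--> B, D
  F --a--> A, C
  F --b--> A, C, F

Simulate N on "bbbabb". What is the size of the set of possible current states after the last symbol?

6

Start: {F}
read b: {A, C, F}
read b: {A, B, C, D, E, F}
read b: {A, B, C, D, E, F}
read a: {A, B, C, D, E, F}
read b: {A, B, C, D, E, F}
read b: {A, B, C, D, E, F}
Final reachable set {A, B, C, D, E, F} has 6 states.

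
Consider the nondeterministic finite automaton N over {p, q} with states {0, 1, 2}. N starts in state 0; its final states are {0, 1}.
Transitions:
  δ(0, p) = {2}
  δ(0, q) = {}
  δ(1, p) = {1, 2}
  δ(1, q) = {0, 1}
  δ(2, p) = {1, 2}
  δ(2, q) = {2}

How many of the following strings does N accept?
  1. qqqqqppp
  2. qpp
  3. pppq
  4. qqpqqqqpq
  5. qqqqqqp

1

qqqqqppp: rejected
qpp: rejected
pppq: accepted
qqpqqqqpq: rejected
qqqqqqp: rejected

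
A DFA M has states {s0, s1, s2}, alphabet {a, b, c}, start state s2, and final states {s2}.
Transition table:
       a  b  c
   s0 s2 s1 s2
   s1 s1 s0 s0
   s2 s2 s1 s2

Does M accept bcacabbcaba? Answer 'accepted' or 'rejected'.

rejected

s2 --b--> s1
s1 --c--> s0
s0 --a--> s2
s2 --c--> s2
s2 --a--> s2
s2 --b--> s1
s1 --b--> s0
s0 --c--> s2
s2 --a--> s2
s2 --b--> s1
s1 --a--> s1
End in state s1, which is not an accepting state.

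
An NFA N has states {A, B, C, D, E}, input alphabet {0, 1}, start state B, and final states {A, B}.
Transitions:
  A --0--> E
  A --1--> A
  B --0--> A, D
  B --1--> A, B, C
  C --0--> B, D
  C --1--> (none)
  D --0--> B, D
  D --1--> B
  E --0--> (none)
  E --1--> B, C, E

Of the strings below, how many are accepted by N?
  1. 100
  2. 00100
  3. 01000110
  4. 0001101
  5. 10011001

100: accepted
00100: accepted
01000110: accepted
0001101: accepted
10011001: accepted

5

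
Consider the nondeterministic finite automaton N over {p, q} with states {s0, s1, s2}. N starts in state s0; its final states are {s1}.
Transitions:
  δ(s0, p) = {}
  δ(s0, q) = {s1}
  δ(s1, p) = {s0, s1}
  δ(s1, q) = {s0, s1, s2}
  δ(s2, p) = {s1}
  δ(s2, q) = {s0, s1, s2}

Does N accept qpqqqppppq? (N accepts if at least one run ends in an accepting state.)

Start: {s0}
read q: {s1}
read p: {s0, s1}
read q: {s0, s1, s2}
read q: {s0, s1, s2}
read q: {s0, s1, s2}
read p: {s0, s1}
read p: {s0, s1}
read p: {s0, s1}
read p: {s0, s1}
read q: {s0, s1, s2}
Reachable ∩ accepting = {s1} — nonempty.

accepted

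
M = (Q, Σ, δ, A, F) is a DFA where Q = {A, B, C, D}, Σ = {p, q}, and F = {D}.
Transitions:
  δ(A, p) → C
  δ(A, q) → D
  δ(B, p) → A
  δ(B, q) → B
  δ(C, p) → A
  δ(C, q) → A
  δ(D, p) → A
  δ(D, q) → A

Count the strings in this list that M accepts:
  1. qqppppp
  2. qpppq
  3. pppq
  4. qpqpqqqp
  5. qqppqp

qqppppp: rejected
qpppq: accepted
pppq: rejected
qpqpqqqp: rejected
qqppqp: rejected

1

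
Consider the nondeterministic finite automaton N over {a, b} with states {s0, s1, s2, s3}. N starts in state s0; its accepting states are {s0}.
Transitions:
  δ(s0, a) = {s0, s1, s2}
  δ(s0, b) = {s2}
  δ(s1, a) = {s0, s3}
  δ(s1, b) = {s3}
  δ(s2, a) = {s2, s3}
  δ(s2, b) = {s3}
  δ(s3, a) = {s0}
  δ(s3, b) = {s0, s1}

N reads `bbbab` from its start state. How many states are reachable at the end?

4

Start: {s0}
read b: {s2}
read b: {s3}
read b: {s0, s1}
read a: {s0, s1, s2, s3}
read b: {s0, s1, s2, s3}
Final reachable set {s0, s1, s2, s3} has 4 states.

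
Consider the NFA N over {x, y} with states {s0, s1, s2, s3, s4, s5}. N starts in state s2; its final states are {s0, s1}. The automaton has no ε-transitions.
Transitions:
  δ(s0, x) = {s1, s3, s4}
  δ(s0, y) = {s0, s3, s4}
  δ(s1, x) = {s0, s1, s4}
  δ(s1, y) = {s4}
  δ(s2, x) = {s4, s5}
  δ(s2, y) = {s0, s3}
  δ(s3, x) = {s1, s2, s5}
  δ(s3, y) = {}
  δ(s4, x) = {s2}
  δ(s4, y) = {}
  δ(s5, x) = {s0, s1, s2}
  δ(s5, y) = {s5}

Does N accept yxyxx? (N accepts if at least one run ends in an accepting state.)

Start: {s2}
read y: {s0, s3}
read x: {s1, s2, s3, s4, s5}
read y: {s0, s3, s4, s5}
read x: {s0, s1, s2, s3, s4, s5}
read x: {s0, s1, s2, s3, s4, s5}
Reachable ∩ accepting = {s0, s1} — nonempty.

accepted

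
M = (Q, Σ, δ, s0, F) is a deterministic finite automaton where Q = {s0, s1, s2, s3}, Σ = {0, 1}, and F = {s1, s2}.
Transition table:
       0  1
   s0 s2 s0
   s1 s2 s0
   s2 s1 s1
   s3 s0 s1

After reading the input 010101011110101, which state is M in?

s1

s0 --0--> s2
s2 --1--> s1
s1 --0--> s2
s2 --1--> s1
s1 --0--> s2
s2 --1--> s1
s1 --0--> s2
s2 --1--> s1
s1 --1--> s0
s0 --1--> s0
s0 --1--> s0
s0 --0--> s2
s2 --1--> s1
s1 --0--> s2
s2 --1--> s1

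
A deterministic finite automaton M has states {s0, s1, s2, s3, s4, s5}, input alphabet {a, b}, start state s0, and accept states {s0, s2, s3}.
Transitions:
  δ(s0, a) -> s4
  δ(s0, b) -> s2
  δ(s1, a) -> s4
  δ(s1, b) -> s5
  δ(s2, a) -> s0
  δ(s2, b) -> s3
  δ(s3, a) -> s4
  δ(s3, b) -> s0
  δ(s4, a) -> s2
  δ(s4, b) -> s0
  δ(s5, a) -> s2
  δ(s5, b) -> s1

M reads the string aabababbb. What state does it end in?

s0 --a--> s4
s4 --a--> s2
s2 --b--> s3
s3 --a--> s4
s4 --b--> s0
s0 --a--> s4
s4 --b--> s0
s0 --b--> s2
s2 --b--> s3

s3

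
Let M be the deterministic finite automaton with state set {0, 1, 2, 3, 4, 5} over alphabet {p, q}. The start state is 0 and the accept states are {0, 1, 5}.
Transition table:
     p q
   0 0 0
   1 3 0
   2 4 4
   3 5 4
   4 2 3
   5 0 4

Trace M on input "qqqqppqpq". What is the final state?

0

0 --q--> 0
0 --q--> 0
0 --q--> 0
0 --q--> 0
0 --p--> 0
0 --p--> 0
0 --q--> 0
0 --p--> 0
0 --q--> 0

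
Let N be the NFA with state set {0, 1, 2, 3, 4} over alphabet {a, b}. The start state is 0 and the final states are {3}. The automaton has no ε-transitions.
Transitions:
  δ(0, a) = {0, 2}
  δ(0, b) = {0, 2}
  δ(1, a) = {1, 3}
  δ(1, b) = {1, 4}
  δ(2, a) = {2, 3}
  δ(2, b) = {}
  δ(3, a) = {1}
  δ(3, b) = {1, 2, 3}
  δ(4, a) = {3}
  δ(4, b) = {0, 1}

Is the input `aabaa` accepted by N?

accepted

Start: {0}
read a: {0, 2}
read a: {0, 2, 3}
read b: {0, 1, 2, 3}
read a: {0, 1, 2, 3}
read a: {0, 1, 2, 3}
Reachable ∩ accepting = {3} — nonempty.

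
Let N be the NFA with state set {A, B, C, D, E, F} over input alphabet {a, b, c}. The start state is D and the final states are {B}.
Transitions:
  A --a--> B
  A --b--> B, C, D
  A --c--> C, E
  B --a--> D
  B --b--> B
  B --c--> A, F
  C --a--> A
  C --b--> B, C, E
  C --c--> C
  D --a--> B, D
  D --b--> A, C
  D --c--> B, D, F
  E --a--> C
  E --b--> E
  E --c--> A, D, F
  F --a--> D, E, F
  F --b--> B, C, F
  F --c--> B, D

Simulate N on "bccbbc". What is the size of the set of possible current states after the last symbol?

Start: {D}
read b: {A, C}
read c: {C, E}
read c: {A, C, D, F}
read b: {A, B, C, D, E, F}
read b: {A, B, C, D, E, F}
read c: {A, B, C, D, E, F}
Final reachable set {A, B, C, D, E, F} has 6 states.

6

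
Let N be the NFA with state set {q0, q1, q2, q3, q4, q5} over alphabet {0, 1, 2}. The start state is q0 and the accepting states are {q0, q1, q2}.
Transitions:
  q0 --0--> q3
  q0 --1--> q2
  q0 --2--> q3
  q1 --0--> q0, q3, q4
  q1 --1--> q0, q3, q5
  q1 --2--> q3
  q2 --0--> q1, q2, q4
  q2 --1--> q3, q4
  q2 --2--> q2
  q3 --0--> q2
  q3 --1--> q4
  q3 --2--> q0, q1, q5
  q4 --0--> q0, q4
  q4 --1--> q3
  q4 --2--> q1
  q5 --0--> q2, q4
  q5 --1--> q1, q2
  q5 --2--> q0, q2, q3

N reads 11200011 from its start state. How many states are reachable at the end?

4

Start: {q0}
read 1: {q2}
read 1: {q3, q4}
read 2: {q0, q1, q5}
read 0: {q0, q2, q3, q4}
read 0: {q0, q1, q2, q3, q4}
read 0: {q0, q1, q2, q3, q4}
read 1: {q0, q2, q3, q4, q5}
read 1: {q1, q2, q3, q4}
Final reachable set {q1, q2, q3, q4} has 4 states.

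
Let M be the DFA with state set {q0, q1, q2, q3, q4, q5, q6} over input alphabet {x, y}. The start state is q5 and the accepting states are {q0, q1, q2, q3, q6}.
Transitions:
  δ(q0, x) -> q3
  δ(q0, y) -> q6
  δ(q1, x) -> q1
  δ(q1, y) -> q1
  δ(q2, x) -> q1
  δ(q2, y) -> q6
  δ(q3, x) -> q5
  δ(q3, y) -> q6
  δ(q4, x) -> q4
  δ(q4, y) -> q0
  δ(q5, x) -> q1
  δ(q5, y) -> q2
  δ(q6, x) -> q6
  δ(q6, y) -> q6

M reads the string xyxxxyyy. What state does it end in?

q5 --x--> q1
q1 --y--> q1
q1 --x--> q1
q1 --x--> q1
q1 --x--> q1
q1 --y--> q1
q1 --y--> q1
q1 --y--> q1

q1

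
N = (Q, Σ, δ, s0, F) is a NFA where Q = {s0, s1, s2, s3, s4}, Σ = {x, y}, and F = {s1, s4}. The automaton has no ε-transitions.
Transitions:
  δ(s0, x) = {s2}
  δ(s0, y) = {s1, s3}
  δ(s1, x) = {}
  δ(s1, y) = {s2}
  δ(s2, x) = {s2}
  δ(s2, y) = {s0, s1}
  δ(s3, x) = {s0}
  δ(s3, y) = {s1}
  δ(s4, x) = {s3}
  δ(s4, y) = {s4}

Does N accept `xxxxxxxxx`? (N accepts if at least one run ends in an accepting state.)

Start: {s0}
read x: {s2}
read x: {s2}
read x: {s2}
read x: {s2}
read x: {s2}
read x: {s2}
read x: {s2}
read x: {s2}
read x: {s2}
Reachable ∩ accepting = {} — empty.

rejected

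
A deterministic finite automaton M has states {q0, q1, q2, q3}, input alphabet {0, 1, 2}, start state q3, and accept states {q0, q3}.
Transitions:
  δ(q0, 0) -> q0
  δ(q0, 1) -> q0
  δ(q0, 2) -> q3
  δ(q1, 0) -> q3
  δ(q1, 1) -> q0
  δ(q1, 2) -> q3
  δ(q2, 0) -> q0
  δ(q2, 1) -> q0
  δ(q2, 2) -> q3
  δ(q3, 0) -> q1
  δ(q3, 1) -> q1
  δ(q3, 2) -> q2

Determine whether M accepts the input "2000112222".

q3 --2--> q2
q2 --0--> q0
q0 --0--> q0
q0 --0--> q0
q0 --1--> q0
q0 --1--> q0
q0 --2--> q3
q3 --2--> q2
q2 --2--> q3
q3 --2--> q2
End in state q2, which is not an accepting state.

rejected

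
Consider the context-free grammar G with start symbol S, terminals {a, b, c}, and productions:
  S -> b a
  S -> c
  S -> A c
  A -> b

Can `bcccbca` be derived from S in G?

no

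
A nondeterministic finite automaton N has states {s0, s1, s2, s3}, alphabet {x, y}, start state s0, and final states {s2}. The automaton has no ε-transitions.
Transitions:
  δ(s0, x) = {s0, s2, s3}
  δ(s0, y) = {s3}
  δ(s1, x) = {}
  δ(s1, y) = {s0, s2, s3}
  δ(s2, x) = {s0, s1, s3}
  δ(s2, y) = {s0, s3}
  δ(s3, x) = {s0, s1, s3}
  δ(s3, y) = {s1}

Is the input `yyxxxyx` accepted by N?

Start: {s0}
read y: {s3}
read y: {s1}
read x: {}
The reachable set is empty and stays empty for the remaining 4 symbols.
Reachable ∩ accepting = {} — empty.

rejected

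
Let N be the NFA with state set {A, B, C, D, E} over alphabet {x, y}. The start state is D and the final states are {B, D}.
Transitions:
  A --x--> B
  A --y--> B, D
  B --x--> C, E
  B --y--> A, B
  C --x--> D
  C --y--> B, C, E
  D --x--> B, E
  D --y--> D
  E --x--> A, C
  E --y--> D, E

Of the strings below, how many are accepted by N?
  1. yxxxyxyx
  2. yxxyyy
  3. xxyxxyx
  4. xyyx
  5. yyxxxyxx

5

yxxxyxyx: accepted
yxxyyy: accepted
xxyxxyx: accepted
xyyx: accepted
yyxxxyxx: accepted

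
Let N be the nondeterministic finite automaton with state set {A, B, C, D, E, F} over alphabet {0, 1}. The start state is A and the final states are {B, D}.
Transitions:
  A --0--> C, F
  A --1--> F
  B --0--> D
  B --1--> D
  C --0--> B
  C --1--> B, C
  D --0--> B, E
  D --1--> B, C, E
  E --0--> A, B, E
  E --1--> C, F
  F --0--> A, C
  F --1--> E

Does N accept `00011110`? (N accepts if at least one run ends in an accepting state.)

accepted

Start: {A}
read 0: {C, F}
read 0: {A, B, C}
read 0: {B, C, D, F}
read 1: {B, C, D, E}
read 1: {B, C, D, E, F}
read 1: {B, C, D, E, F}
read 1: {B, C, D, E, F}
read 0: {A, B, C, D, E}
Reachable ∩ accepting = {B, D} — nonempty.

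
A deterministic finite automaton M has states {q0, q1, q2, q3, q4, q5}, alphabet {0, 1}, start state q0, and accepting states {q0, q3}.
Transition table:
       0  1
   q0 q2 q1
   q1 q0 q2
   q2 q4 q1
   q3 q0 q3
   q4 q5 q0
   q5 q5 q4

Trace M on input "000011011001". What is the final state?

q4

q0 --0--> q2
q2 --0--> q4
q4 --0--> q5
q5 --0--> q5
q5 --1--> q4
q4 --1--> q0
q0 --0--> q2
q2 --1--> q1
q1 --1--> q2
q2 --0--> q4
q4 --0--> q5
q5 --1--> q4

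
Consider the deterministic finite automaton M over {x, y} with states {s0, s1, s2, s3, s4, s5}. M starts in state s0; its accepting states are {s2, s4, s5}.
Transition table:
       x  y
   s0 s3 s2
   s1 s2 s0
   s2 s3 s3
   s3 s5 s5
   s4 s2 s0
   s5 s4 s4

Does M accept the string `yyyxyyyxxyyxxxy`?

s0 --y--> s2
s2 --y--> s3
s3 --y--> s5
s5 --x--> s4
s4 --y--> s0
s0 --y--> s2
s2 --y--> s3
s3 --x--> s5
s5 --x--> s4
s4 --y--> s0
s0 --y--> s2
s2 --x--> s3
s3 --x--> s5
s5 --x--> s4
s4 --y--> s0
End in state s0, which is not an accepting state.

rejected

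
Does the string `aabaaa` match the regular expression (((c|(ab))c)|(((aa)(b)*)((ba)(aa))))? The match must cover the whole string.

yes

The right alternative (((aa)(b)*)((ba)(aa))) matches aabaaa.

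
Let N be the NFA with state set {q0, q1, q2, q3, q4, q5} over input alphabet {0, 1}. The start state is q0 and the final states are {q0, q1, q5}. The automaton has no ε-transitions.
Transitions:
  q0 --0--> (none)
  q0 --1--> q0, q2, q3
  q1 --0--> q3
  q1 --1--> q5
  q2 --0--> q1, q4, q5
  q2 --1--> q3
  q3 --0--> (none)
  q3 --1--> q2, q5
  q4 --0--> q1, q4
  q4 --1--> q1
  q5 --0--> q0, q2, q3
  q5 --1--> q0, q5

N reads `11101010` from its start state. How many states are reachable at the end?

6

Start: {q0}
read 1: {q0, q2, q3}
read 1: {q0, q2, q3, q5}
read 1: {q0, q2, q3, q5}
read 0: {q0, q1, q2, q3, q4, q5}
read 1: {q0, q1, q2, q3, q5}
read 0: {q0, q1, q2, q3, q4, q5}
read 1: {q0, q1, q2, q3, q5}
read 0: {q0, q1, q2, q3, q4, q5}
Final reachable set {q0, q1, q2, q3, q4, q5} has 6 states.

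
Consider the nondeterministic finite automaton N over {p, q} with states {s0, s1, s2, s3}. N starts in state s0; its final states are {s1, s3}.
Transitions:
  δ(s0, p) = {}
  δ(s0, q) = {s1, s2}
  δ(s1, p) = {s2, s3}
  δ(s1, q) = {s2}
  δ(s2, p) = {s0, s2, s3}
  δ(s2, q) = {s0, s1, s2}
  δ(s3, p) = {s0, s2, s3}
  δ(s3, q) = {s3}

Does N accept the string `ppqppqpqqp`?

rejected

Start: {s0}
read p: {}
The reachable set is empty and stays empty for the remaining 9 symbols.
Reachable ∩ accepting = {} — empty.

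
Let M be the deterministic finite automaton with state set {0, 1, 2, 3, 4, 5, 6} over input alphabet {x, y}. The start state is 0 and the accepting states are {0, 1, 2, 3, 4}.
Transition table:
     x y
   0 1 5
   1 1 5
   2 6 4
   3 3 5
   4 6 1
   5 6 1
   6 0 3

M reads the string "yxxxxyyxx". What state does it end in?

1

0 --y--> 5
5 --x--> 6
6 --x--> 0
0 --x--> 1
1 --x--> 1
1 --y--> 5
5 --y--> 1
1 --x--> 1
1 --x--> 1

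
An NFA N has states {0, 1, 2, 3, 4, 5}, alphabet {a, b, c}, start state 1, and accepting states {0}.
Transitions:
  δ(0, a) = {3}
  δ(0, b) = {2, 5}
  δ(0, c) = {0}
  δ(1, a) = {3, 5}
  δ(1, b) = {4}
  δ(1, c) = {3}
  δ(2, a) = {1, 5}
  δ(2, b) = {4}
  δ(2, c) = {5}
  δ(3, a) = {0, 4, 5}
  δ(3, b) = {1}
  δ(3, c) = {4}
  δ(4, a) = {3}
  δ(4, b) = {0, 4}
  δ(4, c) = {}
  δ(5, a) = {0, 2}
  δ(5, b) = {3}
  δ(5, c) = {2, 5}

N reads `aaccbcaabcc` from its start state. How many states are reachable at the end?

Start: {1}
read a: {3, 5}
read a: {0, 2, 4, 5}
read c: {0, 2, 5}
read c: {0, 2, 5}
read b: {2, 3, 4, 5}
read c: {2, 4, 5}
read a: {0, 1, 2, 3, 5}
read a: {0, 1, 2, 3, 4, 5}
read b: {0, 1, 2, 3, 4, 5}
read c: {0, 2, 3, 4, 5}
read c: {0, 2, 4, 5}
Final reachable set {0, 2, 4, 5} has 4 states.

4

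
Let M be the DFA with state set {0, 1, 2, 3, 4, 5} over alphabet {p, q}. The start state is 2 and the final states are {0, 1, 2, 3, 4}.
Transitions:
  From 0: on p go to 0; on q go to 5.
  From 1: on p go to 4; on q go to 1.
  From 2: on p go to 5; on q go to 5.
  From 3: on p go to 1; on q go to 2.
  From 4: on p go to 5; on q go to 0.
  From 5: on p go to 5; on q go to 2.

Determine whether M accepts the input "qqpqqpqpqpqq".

2 --q--> 5
5 --q--> 2
2 --p--> 5
5 --q--> 2
2 --q--> 5
5 --p--> 5
5 --q--> 2
2 --p--> 5
5 --q--> 2
2 --p--> 5
5 --q--> 2
2 --q--> 5
End in state 5, which is not an accepting state.

rejected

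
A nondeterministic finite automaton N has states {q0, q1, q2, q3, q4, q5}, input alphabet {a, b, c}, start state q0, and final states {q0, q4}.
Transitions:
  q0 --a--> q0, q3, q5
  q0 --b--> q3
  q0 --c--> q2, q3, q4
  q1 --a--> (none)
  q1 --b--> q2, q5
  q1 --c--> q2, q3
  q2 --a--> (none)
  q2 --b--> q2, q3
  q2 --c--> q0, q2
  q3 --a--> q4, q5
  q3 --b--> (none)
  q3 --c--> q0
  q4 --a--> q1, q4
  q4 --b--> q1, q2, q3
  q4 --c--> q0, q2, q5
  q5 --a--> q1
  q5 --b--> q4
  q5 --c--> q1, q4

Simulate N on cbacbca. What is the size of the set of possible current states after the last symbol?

Start: {q0}
read c: {q2, q3, q4}
read b: {q1, q2, q3}
read a: {q4, q5}
read c: {q0, q1, q2, q4, q5}
read b: {q1, q2, q3, q4, q5}
read c: {q0, q1, q2, q3, q4, q5}
read a: {q0, q1, q3, q4, q5}
Final reachable set {q0, q1, q3, q4, q5} has 5 states.

5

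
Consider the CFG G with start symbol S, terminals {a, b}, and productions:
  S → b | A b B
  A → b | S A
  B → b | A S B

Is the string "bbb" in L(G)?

S ⇒ AbB ⇒ bbB ⇒ bbb

yes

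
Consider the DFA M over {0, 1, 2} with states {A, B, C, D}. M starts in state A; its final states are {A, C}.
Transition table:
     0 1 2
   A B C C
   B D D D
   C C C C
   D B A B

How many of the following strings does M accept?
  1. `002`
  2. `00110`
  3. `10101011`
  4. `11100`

3

`002`: rejected
`00110`: accepted
`10101011`: accepted
`11100`: accepted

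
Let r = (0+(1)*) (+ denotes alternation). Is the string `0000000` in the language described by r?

no

Neither 0 nor (1)* matches 0000000.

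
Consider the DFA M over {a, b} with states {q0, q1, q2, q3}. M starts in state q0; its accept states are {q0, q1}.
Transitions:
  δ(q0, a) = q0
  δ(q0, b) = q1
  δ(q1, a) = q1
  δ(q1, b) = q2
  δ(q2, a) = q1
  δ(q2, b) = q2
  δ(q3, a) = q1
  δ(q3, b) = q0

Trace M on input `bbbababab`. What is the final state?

q2

q0 --b--> q1
q1 --b--> q2
q2 --b--> q2
q2 --a--> q1
q1 --b--> q2
q2 --a--> q1
q1 --b--> q2
q2 --a--> q1
q1 --b--> q2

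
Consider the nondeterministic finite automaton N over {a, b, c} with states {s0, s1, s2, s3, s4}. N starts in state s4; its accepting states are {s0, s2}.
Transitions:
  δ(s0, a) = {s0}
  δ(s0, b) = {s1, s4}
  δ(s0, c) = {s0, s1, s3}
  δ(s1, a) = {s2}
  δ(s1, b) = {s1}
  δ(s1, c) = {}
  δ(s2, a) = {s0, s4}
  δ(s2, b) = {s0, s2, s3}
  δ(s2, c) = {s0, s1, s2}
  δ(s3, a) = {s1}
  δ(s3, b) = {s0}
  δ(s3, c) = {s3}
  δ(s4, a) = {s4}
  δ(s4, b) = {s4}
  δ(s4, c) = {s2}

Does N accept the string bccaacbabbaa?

accepted

Start: {s4}
read b: {s4}
read c: {s2}
read c: {s0, s1, s2}
read a: {s0, s2, s4}
read a: {s0, s4}
read c: {s0, s1, s2, s3}
read b: {s0, s1, s2, s3, s4}
read a: {s0, s1, s2, s4}
read b: {s0, s1, s2, s3, s4}
read b: {s0, s1, s2, s3, s4}
read a: {s0, s1, s2, s4}
read a: {s0, s2, s4}
Reachable ∩ accepting = {s0, s2} — nonempty.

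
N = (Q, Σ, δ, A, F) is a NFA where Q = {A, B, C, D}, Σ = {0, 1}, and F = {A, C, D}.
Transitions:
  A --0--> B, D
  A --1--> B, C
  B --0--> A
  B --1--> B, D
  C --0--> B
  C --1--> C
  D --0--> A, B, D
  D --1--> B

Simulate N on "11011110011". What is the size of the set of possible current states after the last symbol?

3

Start: {A}
read 1: {B, C}
read 1: {B, C, D}
read 0: {A, B, D}
read 1: {B, C, D}
read 1: {B, C, D}
read 1: {B, C, D}
read 1: {B, C, D}
read 0: {A, B, D}
read 0: {A, B, D}
read 1: {B, C, D}
read 1: {B, C, D}
Final reachable set {B, C, D} has 3 states.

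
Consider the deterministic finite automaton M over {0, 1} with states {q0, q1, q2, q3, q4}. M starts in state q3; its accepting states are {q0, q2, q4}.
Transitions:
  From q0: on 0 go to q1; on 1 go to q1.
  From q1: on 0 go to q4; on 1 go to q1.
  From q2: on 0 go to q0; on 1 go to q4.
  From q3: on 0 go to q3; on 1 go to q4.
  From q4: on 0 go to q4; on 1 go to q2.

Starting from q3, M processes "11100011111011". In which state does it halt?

q1

q3 --1--> q4
q4 --1--> q2
q2 --1--> q4
q4 --0--> q4
q4 --0--> q4
q4 --0--> q4
q4 --1--> q2
q2 --1--> q4
q4 --1--> q2
q2 --1--> q4
q4 --1--> q2
q2 --0--> q0
q0 --1--> q1
q1 --1--> q1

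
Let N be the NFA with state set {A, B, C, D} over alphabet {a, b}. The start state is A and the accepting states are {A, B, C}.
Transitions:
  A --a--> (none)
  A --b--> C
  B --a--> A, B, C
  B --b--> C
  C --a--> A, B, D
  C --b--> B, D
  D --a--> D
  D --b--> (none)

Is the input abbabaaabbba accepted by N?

rejected

Start: {A}
read a: {}
The reachable set is empty and stays empty for the remaining 11 symbols.
Reachable ∩ accepting = {} — empty.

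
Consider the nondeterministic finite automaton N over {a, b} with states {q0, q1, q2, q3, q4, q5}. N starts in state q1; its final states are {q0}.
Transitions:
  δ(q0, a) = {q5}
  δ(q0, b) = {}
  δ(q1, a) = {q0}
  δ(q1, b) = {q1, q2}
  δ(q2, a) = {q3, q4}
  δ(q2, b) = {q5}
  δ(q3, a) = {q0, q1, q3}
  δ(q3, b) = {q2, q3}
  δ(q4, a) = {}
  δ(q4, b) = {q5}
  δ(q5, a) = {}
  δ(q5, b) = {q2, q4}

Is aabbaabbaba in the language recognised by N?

rejected

Start: {q1}
read a: {q0}
read a: {q5}
read b: {q2, q4}
read b: {q5}
read a: {}
The reachable set is empty and stays empty for the remaining 6 symbols.
Reachable ∩ accepting = {} — empty.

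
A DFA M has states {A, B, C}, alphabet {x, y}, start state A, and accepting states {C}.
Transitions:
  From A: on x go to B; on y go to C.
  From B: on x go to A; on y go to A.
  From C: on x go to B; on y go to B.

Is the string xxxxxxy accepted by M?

accepted

A --x--> B
B --x--> A
A --x--> B
B --x--> A
A --x--> B
B --x--> A
A --y--> C
End in state C, which is an accepting state.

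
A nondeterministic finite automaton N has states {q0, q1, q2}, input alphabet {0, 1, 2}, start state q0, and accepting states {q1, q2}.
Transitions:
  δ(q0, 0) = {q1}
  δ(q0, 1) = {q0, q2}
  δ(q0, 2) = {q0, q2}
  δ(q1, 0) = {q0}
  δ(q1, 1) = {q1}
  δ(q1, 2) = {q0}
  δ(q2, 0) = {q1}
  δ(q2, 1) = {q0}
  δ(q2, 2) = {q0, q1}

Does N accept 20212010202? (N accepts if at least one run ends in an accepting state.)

rejected

Start: {q0}
read 2: {q0, q2}
read 0: {q1}
read 2: {q0}
read 1: {q0, q2}
read 2: {q0, q1, q2}
read 0: {q0, q1}
read 1: {q0, q1, q2}
read 0: {q0, q1}
read 2: {q0, q2}
read 0: {q1}
read 2: {q0}
Reachable ∩ accepting = {} — empty.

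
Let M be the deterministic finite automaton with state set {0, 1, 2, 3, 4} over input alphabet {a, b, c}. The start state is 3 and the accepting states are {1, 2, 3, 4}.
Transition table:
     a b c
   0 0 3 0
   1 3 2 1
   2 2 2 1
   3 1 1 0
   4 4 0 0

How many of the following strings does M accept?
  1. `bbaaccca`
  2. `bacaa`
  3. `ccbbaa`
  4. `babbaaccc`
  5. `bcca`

4

`bbaaccca`: accepted
`bacaa`: rejected
`ccbbaa`: accepted
`babbaaccc`: accepted
`bcca`: accepted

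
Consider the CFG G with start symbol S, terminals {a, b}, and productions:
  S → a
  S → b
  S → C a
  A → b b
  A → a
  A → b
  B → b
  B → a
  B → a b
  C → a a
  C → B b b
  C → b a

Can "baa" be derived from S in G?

yes

S ⇒ Ca ⇒ baa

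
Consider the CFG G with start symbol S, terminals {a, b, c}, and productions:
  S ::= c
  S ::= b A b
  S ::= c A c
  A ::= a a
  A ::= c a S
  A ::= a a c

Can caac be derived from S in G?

yes

S ⇒ cAc ⇒ caac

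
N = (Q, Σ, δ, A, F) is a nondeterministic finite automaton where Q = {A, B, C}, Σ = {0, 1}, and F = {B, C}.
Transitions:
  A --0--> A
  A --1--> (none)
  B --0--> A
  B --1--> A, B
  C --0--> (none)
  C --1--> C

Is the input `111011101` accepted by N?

rejected

Start: {A}
read 1: {}
The reachable set is empty and stays empty for the remaining 8 symbols.
Reachable ∩ accepting = {} — empty.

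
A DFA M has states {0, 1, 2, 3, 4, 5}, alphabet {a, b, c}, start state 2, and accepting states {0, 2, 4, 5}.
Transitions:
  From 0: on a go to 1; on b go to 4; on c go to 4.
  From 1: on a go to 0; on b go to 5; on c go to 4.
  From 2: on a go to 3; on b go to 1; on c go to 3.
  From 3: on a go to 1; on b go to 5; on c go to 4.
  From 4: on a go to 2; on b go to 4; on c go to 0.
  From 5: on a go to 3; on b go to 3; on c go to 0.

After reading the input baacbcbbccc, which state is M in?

2 --b--> 1
1 --a--> 0
0 --a--> 1
1 --c--> 4
4 --b--> 4
4 --c--> 0
0 --b--> 4
4 --b--> 4
4 --c--> 0
0 --c--> 4
4 --c--> 0

0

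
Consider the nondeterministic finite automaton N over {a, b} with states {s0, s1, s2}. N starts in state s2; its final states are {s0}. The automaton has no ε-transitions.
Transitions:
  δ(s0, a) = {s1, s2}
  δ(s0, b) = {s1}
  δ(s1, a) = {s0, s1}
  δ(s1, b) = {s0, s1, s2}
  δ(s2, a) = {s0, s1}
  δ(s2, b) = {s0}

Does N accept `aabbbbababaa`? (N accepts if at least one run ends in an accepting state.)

accepted

Start: {s2}
read a: {s0, s1}
read a: {s0, s1, s2}
read b: {s0, s1, s2}
read b: {s0, s1, s2}
read b: {s0, s1, s2}
read b: {s0, s1, s2}
read a: {s0, s1, s2}
read b: {s0, s1, s2}
read a: {s0, s1, s2}
read b: {s0, s1, s2}
read a: {s0, s1, s2}
read a: {s0, s1, s2}
Reachable ∩ accepting = {s0} — nonempty.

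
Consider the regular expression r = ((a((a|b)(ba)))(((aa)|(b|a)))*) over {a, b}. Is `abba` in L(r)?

yes

Split as abba·ε: (a((a|b)(ba))) matches abba and (((aa)|(b|a)))* matches ε.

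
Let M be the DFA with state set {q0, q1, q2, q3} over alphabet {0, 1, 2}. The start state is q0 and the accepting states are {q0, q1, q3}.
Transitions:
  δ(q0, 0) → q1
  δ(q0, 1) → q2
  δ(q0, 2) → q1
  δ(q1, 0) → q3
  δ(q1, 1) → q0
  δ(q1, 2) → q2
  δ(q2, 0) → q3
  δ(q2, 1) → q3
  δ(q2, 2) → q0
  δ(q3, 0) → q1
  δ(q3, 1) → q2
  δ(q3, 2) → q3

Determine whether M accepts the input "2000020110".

q0 --2--> q1
q1 --0--> q3
q3 --0--> q1
q1 --0--> q3
q3 --0--> q1
q1 --2--> q2
q2 --0--> q3
q3 --1--> q2
q2 --1--> q3
q3 --0--> q1
End in state q1, which is an accepting state.

accepted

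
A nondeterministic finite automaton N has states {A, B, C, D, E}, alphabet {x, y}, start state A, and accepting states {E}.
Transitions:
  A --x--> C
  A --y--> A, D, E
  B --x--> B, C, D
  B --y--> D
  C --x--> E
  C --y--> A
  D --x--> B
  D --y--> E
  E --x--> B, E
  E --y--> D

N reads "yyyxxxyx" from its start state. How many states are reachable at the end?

Start: {A}
read y: {A, D, E}
read y: {A, D, E}
read y: {A, D, E}
read x: {B, C, E}
read x: {B, C, D, E}
read x: {B, C, D, E}
read y: {A, D, E}
read x: {B, C, E}
Final reachable set {B, C, E} has 3 states.

3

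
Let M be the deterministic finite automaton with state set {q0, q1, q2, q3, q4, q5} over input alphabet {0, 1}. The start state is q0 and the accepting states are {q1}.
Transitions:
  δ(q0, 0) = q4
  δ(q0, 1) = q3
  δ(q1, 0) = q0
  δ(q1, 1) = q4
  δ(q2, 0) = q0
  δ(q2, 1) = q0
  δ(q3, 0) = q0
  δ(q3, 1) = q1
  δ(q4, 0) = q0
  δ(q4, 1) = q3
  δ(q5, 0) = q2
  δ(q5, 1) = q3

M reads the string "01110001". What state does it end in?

q0 --0--> q4
q4 --1--> q3
q3 --1--> q1
q1 --1--> q4
q4 --0--> q0
q0 --0--> q4
q4 --0--> q0
q0 --1--> q3

q3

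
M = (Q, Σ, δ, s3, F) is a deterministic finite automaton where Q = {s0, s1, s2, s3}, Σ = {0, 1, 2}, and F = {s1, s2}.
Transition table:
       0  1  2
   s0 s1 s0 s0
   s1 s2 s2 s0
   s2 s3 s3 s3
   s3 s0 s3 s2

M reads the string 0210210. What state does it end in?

s3 --0--> s0
s0 --2--> s0
s0 --1--> s0
s0 --0--> s1
s1 --2--> s0
s0 --1--> s0
s0 --0--> s1

s1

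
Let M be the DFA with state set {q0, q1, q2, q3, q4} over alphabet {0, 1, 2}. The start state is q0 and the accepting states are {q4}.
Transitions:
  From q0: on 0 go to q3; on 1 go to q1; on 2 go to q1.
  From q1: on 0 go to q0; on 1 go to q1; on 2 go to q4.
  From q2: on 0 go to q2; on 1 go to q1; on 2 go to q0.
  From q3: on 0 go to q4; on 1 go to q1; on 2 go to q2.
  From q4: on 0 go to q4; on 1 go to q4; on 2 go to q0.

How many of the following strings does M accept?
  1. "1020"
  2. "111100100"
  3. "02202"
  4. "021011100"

"1020": rejected
"111100100": rejected
"02202": rejected
"021011100": rejected

0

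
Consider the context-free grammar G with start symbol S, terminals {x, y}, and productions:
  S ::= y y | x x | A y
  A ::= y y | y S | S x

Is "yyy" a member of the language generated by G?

yes

S ⇒ Ay ⇒ yyy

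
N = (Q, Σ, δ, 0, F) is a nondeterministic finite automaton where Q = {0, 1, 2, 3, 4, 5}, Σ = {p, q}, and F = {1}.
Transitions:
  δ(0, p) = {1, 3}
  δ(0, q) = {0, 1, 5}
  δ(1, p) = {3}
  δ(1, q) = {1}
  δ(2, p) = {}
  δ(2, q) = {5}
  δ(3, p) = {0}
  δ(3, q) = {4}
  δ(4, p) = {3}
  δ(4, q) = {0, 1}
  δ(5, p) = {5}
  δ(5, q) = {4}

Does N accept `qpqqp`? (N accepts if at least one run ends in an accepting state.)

Start: {0}
read q: {0, 1, 5}
read p: {1, 3, 5}
read q: {1, 4}
read q: {0, 1}
read p: {1, 3}
Reachable ∩ accepting = {1} — nonempty.

accepted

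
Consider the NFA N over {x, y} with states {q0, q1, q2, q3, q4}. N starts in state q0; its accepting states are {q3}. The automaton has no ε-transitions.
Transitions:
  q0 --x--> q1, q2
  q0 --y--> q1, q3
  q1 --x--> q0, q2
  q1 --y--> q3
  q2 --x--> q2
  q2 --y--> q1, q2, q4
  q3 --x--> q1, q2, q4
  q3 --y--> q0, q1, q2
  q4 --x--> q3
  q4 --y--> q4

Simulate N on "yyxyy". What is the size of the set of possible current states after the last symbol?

Start: {q0}
read y: {q1, q3}
read y: {q0, q1, q2, q3}
read x: {q0, q1, q2, q4}
read y: {q1, q2, q3, q4}
read y: {q0, q1, q2, q3, q4}
Final reachable set {q0, q1, q2, q3, q4} has 5 states.

5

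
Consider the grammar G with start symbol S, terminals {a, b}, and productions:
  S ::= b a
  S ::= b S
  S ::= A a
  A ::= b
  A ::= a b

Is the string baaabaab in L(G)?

no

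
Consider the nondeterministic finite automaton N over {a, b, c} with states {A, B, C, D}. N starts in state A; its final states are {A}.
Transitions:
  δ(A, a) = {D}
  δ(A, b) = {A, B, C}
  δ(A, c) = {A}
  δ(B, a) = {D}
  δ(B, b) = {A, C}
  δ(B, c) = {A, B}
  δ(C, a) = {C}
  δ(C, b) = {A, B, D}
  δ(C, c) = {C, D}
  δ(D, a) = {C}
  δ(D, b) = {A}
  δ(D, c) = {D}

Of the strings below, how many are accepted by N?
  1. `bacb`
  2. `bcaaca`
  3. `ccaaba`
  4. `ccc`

`bacb`: accepted
`bcaaca`: rejected
`ccaaba`: rejected
`ccc`: accepted

2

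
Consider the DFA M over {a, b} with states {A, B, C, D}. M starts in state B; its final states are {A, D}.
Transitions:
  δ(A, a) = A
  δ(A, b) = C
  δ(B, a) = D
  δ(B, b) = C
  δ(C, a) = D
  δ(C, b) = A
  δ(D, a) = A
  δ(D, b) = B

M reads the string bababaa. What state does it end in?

A

B --b--> C
C --a--> D
D --b--> B
B --a--> D
D --b--> B
B --a--> D
D --a--> A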